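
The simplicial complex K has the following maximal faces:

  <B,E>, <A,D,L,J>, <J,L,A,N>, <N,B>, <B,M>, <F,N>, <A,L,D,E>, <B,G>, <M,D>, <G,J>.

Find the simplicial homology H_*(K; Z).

H_0 ≅ Z,  H_1 ≅ Z^3,  H_2 = 0,  H_3 = 0.

Take the total order A < B < D < E < F < G < J < L < M < N on the vertex set. Then K (dimension 3) consists of the simplices:

  0-simplices (10): A, B, D, E, F, G, J, L, M, N
  1-simplices (19): AD, AE, AJ, AL, AN, BE, BG, BM, BN, DE, DJ, DL, DM, EL, FN, GJ, JL, JN, LN
  2-simplices (10): ADE, ADJ, ADL, AEL, AJL, AJN, ALN, DEL, DJL, JLN
  3-simplices (3): ADEL, ADJL, AJLN

Hence C_0 ≅ Z^10, C_1 ≅ Z^19, C_2 ≅ Z^10, C_3 ≅ Z^3.

Boundary ∂_1: C_1 → C_0 sends each edge [p,q] (with p < q) to q − p. For instance
  ∂AD = D − A.
The 10×19 boundary matrix has rank 9 and Smith normal form diag(1,1,1,1,1,1,1,1,1).

The boundary map ∂_2: C_2 → C_1 sends each 2-simplex [p,q,r] to [q,r] − [p,r] + [p,q]. For instance
  ∂AJN = JN − AN + AJ,
  ∂AJL = JL − AL + AJ.
The 19×10 boundary matrix has rank 7 and Smith normal form diag(1,1,1,1,1,1,1).

Boundary ∂_3: C_3 → C_2 sends each 3-simplex σ to the alternating sum Σ_i (−1)^i (σ with its i-th vertex removed). For instance
  ∂ADEL = DEL − AEL + ADL − ADE,
  ∂AJLN = JLN − ALN + AJN − AJL.
The 10×3 boundary matrix has rank 3 and Smith normal form diag(1,1,1).

Reading off H_k = ker ∂_k / im ∂_{k+1}:

  H_0: rank C_0 − rank ∂_1 = 10 − 9 = 1, and the invariant factors of ∂_1 are all 1, so H_0 ≅ Z.
  H_1: rank ker ∂_1 − rank ∂_2 = (19 − 9) − 7 = 3, and the invariant factors of ∂_2 are all 1, so H_1 ≅ Z^3.
  H_2: rank ker ∂_2 − rank ∂_3 = (10 − 7) − 3 = 0, and the invariant factors of ∂_3 are all 1, so H_2 ≅ 0.
  H_3: rank ker ∂_3 − rank ∂_4 = (3 − 3) − 0 = 0, and there is no ∂_4, so H_3 ≅ 0.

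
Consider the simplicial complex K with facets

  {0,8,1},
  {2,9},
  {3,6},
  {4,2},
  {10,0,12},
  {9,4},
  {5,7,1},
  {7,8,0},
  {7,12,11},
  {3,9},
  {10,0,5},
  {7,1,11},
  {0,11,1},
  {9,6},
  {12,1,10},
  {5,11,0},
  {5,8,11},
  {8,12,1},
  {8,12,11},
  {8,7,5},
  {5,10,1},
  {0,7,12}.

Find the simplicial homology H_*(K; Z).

H_0 ≅ Z^2,  H_1 ≅ Z^4,  H_2 ≅ Z.

K has 13 vertices, 30 edges, 16 triangles.
rank ∂_0 = 0, rank ∂_1 = 11 ⇒ b_0 = 13 − 0 − 11 = 2; all invariant factors of ∂_1 are 1 so no torsion. So H_0 = Z^2.
rank ∂_1 = 11, rank ∂_2 = 15 ⇒ b_1 = 30 − 11 − 15 = 4; all invariant factors of ∂_2 are 1 so no torsion. So H_1 = Z^4.
rank ∂_2 = 15, rank ∂_3 = 0 ⇒ b_2 = 16 − 15 − 0 = 1. So H_2 = Z.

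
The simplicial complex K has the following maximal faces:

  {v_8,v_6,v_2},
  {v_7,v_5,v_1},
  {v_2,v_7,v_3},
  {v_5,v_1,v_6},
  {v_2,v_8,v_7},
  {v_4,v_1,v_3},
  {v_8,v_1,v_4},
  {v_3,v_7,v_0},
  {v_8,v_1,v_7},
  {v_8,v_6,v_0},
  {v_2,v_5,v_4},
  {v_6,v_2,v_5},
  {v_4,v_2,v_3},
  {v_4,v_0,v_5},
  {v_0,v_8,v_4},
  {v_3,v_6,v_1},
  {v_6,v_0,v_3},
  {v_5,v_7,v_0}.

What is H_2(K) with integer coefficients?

K has 9 vertices, 27 edges, 18 triangles.
rank ∂_2 = 17, rank ∂_3 = 0 ⇒ b_2 = 18 − 17 − 0 = 1. So H_2 ≅ Z.

H_2 = Z.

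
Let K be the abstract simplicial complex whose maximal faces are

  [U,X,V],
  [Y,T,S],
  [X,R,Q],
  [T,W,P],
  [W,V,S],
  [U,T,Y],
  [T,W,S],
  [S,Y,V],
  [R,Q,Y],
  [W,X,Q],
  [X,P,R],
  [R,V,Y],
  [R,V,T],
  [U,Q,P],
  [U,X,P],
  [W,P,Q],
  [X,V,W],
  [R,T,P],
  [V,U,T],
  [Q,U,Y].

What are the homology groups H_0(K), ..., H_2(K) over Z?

H_0 = Z,  H_1 = Z × Z/2,  H_2 = 0.

Fix the vertex order P < Q < R < S < T < U < V < W < X < Y and write every simplex with vertices in increasing order. Then dim K = 2 and the simplices of K are:

  0-simplices (10): P, Q, R, S, T, U, V, W, X, Y
  1-simplices (30): PQ, PR, PT, PU, PW, PX, QR, QU, QW, QX, QY, RT, RV, RX, RY, ST, SV, SW, SY, TU, TV, TW, TY, UV, UX, UY, VW, VX, VY, WX
  2-simplices (20): PQU, PQW, PRT, PRX, PTW, PUX, QRX, QRY, QUY, QWX, RTV, RVY, STW, STY, SVW, SVY, TUV, TUY, UVX, VWX

Hence C_0 ≅ Z^10, C_1 ≅ Z^30, C_2 ≅ Z^20.

∂_1: C_1 → C_0 maps an edge to its endpoints' difference, ∂[p,q] = q − p. For instance
  ∂VX = X − V.
This gives a 10×30 integer matrix of rank 9; reducing to Smith normal form yields diagonal entries (1,1,1,1,1,1,1,1,1).

The boundary map ∂_2: C_2 → C_1 maps a triangle to the signed sum of its edges. For instance
  ∂QRY = RY − QY + QR,
  ∂RTV = TV − RV + RT.
As a 30×20 matrix over Z this has rank 20, with invariant factors (1,1,1,1,1,1,1,1,1,1,1,1,1,1,1,1,1,1,1,2).

From H_k ≅ ker(∂_k) / im(∂_{k+1}) we obtain:

  H_0: rank C_0 − rank ∂_1 = 10 − 9 = 1, and the invariant factors of ∂_1 are all 1, so H_0 ≅ Z.
  H_1: rank ker ∂_1 − rank ∂_2 = (30 − 9) − 20 = 1, and ∂_2 has invariant factor 2 > 1, so H_1 ≅ Z × Z/2.
  H_2: rank ker ∂_2 − rank ∂_3 = (20 − 20) − 0 = 0, and there is no ∂_3, so H_2 ≅ 0.

As a check, the Euler characteristic is 10 − 30 + 20 = 0, which agrees with 1 − 1 + 0 = 0.
(K is a triangulation of the Klein bottle.)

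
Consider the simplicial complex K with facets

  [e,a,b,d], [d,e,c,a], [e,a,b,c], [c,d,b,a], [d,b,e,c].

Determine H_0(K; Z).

We work with the vertex ordering a < b < c < d < e. The simplices of K, each written with vertices in increasing order, are:

  0-simplices (5): a, b, c, d, e
  1-simplices (10): ab, ac, ad, ae, bc, bd, be, cd, ce, de
  2-simplices (10): abc, abd, abe, acd, ace, ade, bcd, bce, bde, cde
  3-simplices (5): abcd, abce, abde, acde, bcde

giving chain groups C_0 ≅ Z^5, C_1 ≅ Z^10, C_2 ≅ Z^10, C_3 ≅ Z^5.

Boundary ∂_1: C_1 → C_0 is given by ∂[p,q] = [q] − [p].
As a 5×10 matrix over Z this has rank 4, with invariant factors (1,1,1,1).

∂_2: C_2 → C_1 acts by ∂[p,q,r] = [q,r] − [p,r] + [p,q]. For instance
  ∂ade = de − ae + ad,
  ∂acd = cd − ad + ac.
The resulting 10×10 matrix has rank 6, and its Smith normal form has invariant factors (1,1,1,1,1,1).

The boundary map ∂_3: C_3 → C_2 sends each 3-simplex σ to the alternating sum Σ_i (−1)^i (σ with its i-th vertex removed). For instance
  ∂bcde = cde − bde + bce − bcd,
  ∂acde = cde − ade + ace − acd.
The resulting 10×5 matrix has rank 4, and its Smith normal form has invariant factors (1,1,1,1).

From H_k ≅ ker(∂_k) / im(∂_{k+1}) we obtain:

  H_0: rank C_0 − rank ∂_1 = 5 − 4 = 1, and the invariant factors of ∂_1 are all 1, so H_0 = Z.

(K is a triangulation of the 3-sphere S^3.)

H_0 ≅ Z.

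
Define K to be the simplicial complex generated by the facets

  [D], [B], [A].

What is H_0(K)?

Order the vertices as A < B < D. Listing each simplex with vertices in this order, K has dimension 0 with simplices:

  0-simplices (3): A, B, D

Hence C_0 ≅ Z^3.

Computing H_k = (kernel of ∂_k) / (image of ∂_{k+1}):

  H_0: rank C_0 − rank ∂_1 = 3 − 0 = 3, and there is no ∂_1, so H_0 = Z^3.

(K is a triangulation of a set of 3 points.)

H_0 = Z^3.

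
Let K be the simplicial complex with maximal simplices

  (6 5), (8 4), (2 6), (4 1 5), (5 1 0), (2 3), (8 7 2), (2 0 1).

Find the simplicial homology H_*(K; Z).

H_0 = Z,  H_1 = Z^2,  H_2 = 0.

Take the total order 0 < 1 < 2 < 3 < 4 < 5 < 6 < 7 < 8 on the vertex set. Then K (dimension 2) consists of the simplices:

  0-simplices (9): [0], [1], [2], [3], [4], [5], [6], [7], [8]
  1-simplices (14): [0,1], [0,2], [0,5], [1,2], [1,4], [1,5], [2,3], [2,6], [2,7], [2,8], [4,5], [4,8], [5,6], [7,8]
  2-simplices (4): [0,1,2], [0,1,5], [1,4,5], [2,7,8]

Hence C_0 ≅ Z^9, C_1 ≅ Z^14, C_2 ≅ Z^4.

∂_1: C_1 → C_0 is given by ∂[p,q] = [q] − [p].
The resulting 9×14 matrix has rank 8, and its Smith normal form has invariant factors (1,1,1,1,1,1,1,1).

∂_2: C_2 → C_1 acts by ∂[p,q,r] = [q,r] − [p,r] + [p,q]. For instance
  ∂[0,1,2] = [1,2] − [0,2] + [0,1],
  ∂[2,7,8] = [7,8] − [2,8] + [2,7].
The resulting 14×4 matrix has rank 4, and its Smith normal form has invariant factors (1,1,1,1).

Computing H_k = (kernel of ∂_k) / (image of ∂_{k+1}):

  H_0: rank C_0 − rank ∂_1 = 9 − 8 = 1, and the invariant factors of ∂_1 are all 1, so H_0 = Z.
  H_1: rank ker ∂_1 − rank ∂_2 = (14 − 8) − 4 = 2, and the invariant factors of ∂_2 are all 1, so H_1 = Z^2.
  H_2: rank ker ∂_2 − rank ∂_3 = (4 − 4) − 0 = 0, and there is no ∂_3, so H_2 = 0.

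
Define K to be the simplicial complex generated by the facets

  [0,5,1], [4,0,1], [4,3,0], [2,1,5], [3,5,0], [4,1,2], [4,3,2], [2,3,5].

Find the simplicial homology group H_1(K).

We work with the vertex ordering 0 < 1 < 2 < 3 < 4 < 5. The simplices of K, each written with vertices in increasing order, are:

  0-simplices (6): [0], [1], [2], [3], [4], [5]
  1-simplices (12): [0,1], [0,3], [0,4], [0,5], [1,2], [1,4], [1,5], [2,3], [2,4], [2,5], [3,4], [3,5]
  2-simplices (8): [0,1,4], [0,1,5], [0,3,4], [0,3,5], [1,2,4], [1,2,5], [2,3,4], [2,3,5]

giving chain groups C_0 ≅ Z^6, C_1 ≅ Z^12, C_2 ≅ Z^8.

Boundary ∂_1: C_1 → C_0 is given by ∂[p,q] = [q] − [p]. For instance
  ∂[1,4] = [4] − [1].
The resulting 6×12 matrix has rank 5, and its Smith normal form has invariant factors (1,1,1,1,1).

Boundary ∂_2: C_2 → C_1 sends each 2-simplex [p,q,r] to [q,r] − [p,r] + [p,q]. For instance
  ∂[2,3,4] = [3,4] − [2,4] + [2,3],
  ∂[0,3,5] = [3,5] − [0,5] + [0,3].
The resulting 12×8 matrix has rank 7, and its Smith normal form has invariant factors (1,1,1,1,1,1,1).

From H_k ≅ ker(∂_k) / im(∂_{k+1}) we obtain:

  H_1: rank ker ∂_1 − rank ∂_2 = (12 − 5) − 7 = 0, and the invariant factors of ∂_2 are all 1, so H_1 = 0.

(K is a triangulation of the 2-sphere S^2.)

H_1 = 0.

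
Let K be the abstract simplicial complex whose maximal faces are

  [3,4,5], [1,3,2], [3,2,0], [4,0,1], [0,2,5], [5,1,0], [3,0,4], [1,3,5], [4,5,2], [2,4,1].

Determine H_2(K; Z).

We work with the vertex ordering 0 < 1 < 2 < 3 < 4 < 5. The simplices of K, each written with vertices in increasing order, are:

  0-simplices (6): [0], [1], [2], [3], [4], [5]
  1-simplices (15): [0,1], [0,2], [0,3], [0,4], [0,5], [1,2], [1,3], [1,4], [1,5], [2,3], [2,4], [2,5], [3,4], [3,5], [4,5]
  2-simplices (10): [0,1,4], [0,1,5], [0,2,3], [0,2,5], [0,3,4], [1,2,3], [1,2,4], [1,3,5], [2,4,5], [3,4,5]

so the chain groups are C_0 ≅ Z^6, C_1 ≅ Z^15, C_2 ≅ Z^10.

The boundary map ∂_1: C_1 → C_0 is given by ∂[p,q] = [q] − [p]. For instance
  ∂[2,3] = [3] − [2].
The 6×15 boundary matrix has rank 5 and Smith normal form diag(1,1,1,1,1).

∂_2: C_2 → C_1 maps a triangle to the signed sum of its edges. For instance
  ∂[0,2,3] = [2,3] − [0,3] + [0,2],
  ∂[0,3,4] = [3,4] − [0,4] + [0,3].
This gives a 15×10 integer matrix of rank 10; reducing to Smith normal form yields diagonal entries (1,1,1,1,1,1,1,1,1,2).

Now H_k = ker ∂_k / im ∂_{k+1}, so:

  H_2: rank ker ∂_2 − rank ∂_3 = (10 − 10) − 0 = 0, and there is no ∂_3, so H_2 ≅ 0.

(K is a triangulation of the real projective plane RP^2.)

H_2 = 0.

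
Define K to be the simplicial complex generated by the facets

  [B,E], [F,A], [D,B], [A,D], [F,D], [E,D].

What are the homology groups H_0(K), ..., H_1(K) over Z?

H_0 = Z,  H_1 = Z^2.

We work with the vertex ordering A < B < D < E < F. The simplices of K, each written with vertices in increasing order, are:

  0-simplices (5): A, B, D, E, F
  1-simplices (6): AD, AF, BD, BE, DE, DF

Hence C_0 ≅ Z^5, C_1 ≅ Z^6.

The boundary map ∂_1: C_1 → C_0 is given by ∂[p,q] = [q] − [p]. For instance
  ∂DF = F − D.
The resulting 5×6 matrix has rank 4, and its Smith normal form has invariant factors (1,1,1,1).

Computing H_k = (kernel of ∂_k) / (image of ∂_{k+1}):

  H_0: rank C_0 − rank ∂_1 = 5 − 4 = 1, and the invariant factors of ∂_1 are all 1, so H_0 = Z.
  H_1: rank ker ∂_1 − rank ∂_2 = (6 − 4) − 0 = 2, and there is no ∂_2, so H_1 = Z^2.

As a check, the Euler characteristic is 5 − 6 = -1, which agrees with 1 − 2 = -1.
(K is a triangulation of a wedge of 2 circles.)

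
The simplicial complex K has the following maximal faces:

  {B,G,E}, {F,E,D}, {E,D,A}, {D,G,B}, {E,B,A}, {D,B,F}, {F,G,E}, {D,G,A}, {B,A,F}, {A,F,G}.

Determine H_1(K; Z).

K has 6 vertices, 15 edges, 10 triangles.
rank ∂_1 = 5, rank ∂_2 = 10 ⇒ b_1 = 15 − 5 − 10 = 0; ∂_2 has invariant factor(s) [2] giving torsion. So H_1 ≅ Z/2.

H_1 ≅ Z/2.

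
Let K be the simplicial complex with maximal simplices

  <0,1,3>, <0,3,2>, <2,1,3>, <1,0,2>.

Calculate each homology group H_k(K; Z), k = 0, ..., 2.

Take the total order 0 < 1 < 2 < 3 on the vertex set. Then K (dimension 2) consists of the simplices:

  0-simplices (4): [0], [1], [2], [3]
  1-simplices (6): [0,1], [0,2], [0,3], [1,2], [1,3], [2,3]
  2-simplices (4): [0,1,2], [0,1,3], [0,2,3], [1,2,3]

so the chain groups are C_0 ≅ Z^4, C_1 ≅ Z^6, C_2 ≅ Z^4.

∂_1: C_1 → C_0 is given by ∂[p,q] = [q] − [p].
The 4×6 boundary matrix has rank 3 and Smith normal form diag(1,1,1).

The boundary map ∂_2: C_2 → C_1 acts by ∂[p,q,r] = [q,r] − [p,r] + [p,q]. For instance
  ∂[0,1,3] = [1,3] − [0,3] + [0,1],
  ∂[0,1,2] = [1,2] − [0,2] + [0,1].
As a 6×4 matrix over Z this has rank 3, with invariant factors (1,1,1).

Computing H_k = (kernel of ∂_k) / (image of ∂_{k+1}):

  H_0: rank C_0 − rank ∂_1 = 4 − 3 = 1, and the invariant factors of ∂_1 are all 1, so H_0 ≅ Z.
  H_1: rank ker ∂_1 − rank ∂_2 = (6 − 3) − 3 = 0, and the invariant factors of ∂_2 are all 1, so H_1 ≅ 0.
  H_2: rank ker ∂_2 − rank ∂_3 = (4 − 3) − 0 = 1, and there is no ∂_3, so H_2 ≅ Z.

H_0 ≅ Z,  H_1 = 0,  H_2 ≅ Z.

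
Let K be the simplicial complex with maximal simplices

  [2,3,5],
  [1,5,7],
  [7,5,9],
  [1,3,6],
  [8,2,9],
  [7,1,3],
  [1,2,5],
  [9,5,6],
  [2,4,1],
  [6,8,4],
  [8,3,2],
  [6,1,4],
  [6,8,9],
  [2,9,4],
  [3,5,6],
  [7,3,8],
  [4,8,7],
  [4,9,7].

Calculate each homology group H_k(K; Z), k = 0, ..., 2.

Take the total order 1 < 2 < 3 < 4 < 5 < 6 < 7 < 8 < 9 on the vertex set. Then K (dimension 2) consists of the simplices:

  0-simplices (9): [1], [2], [3], [4], [5], [6], [7], [8], [9]
  1-simplices (27): (27 of them)
  2-simplices (18): [1,2,4], [1,2,5], [1,3,6], [1,3,7], [1,4,6], [1,5,7], [2,3,5], [2,3,8], [2,4,9], [2,8,9], [3,5,6], [3,7,8], [4,6,8], [4,7,8], [4,7,9], [5,6,9], [5,7,9], [6,8,9]

Hence C_0 ≅ Z^9, C_1 ≅ Z^27, C_2 ≅ Z^18.

The boundary map ∂_1: C_1 → C_0 maps an edge to its endpoints' difference, ∂[p,q] = q − p.
This gives a 9×27 integer matrix of rank 8; reducing to Smith normal form yields diagonal entries (1,1,1,1,1,1,1,1).

Boundary ∂_2: C_2 → C_1 sends each 2-simplex [p,q,r] to [q,r] − [p,r] + [p,q]. For instance
  ∂[6,8,9] = [8,9] − [6,9] + [6,8],
  ∂[2,8,9] = [8,9] − [2,9] + [2,8].
As a 27×18 matrix over Z this has rank 18, with invariant factors (1,1,1,1,1,1,1,1,1,1,1,1,1,1,1,1,1,2).

Computing H_k = (kernel of ∂_k) / (image of ∂_{k+1}):

  H_0: rank C_0 − rank ∂_1 = 9 − 8 = 1, and the invariant factors of ∂_1 are all 1, so H_0 ≅ Z.
  H_1: rank ker ∂_1 − rank ∂_2 = (27 − 8) − 18 = 1, and ∂_2 has invariant factor 2 > 1, so H_1 ≅ Z ⊕ Z/2Z.
  H_2: rank ker ∂_2 − rank ∂_3 = (18 − 18) − 0 = 0, and there is no ∂_3, so H_2 ≅ 0.

H_0 = Z,  H_1 = Z ⊕ Z/2Z,  H_2 = 0.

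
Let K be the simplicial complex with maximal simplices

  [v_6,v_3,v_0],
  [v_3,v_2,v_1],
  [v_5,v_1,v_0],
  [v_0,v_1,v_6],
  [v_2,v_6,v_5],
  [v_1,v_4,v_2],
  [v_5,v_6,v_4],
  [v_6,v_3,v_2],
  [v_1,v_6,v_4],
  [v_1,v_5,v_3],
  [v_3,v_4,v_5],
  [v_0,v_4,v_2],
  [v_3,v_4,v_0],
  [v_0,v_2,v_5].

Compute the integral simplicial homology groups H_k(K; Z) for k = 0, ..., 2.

K has 7 vertices, 21 edges, 14 triangles.
rank ∂_0 = 0, rank ∂_1 = 6 ⇒ b_0 = 7 − 0 − 6 = 1; all invariant factors of ∂_1 are 1 so no torsion. So H_0 ≅ Z.
rank ∂_1 = 6, rank ∂_2 = 13 ⇒ b_1 = 21 − 6 − 13 = 2; all invariant factors of ∂_2 are 1 so no torsion. So H_1 ≅ Z^2.
rank ∂_2 = 13, rank ∂_3 = 0 ⇒ b_2 = 14 − 13 − 0 = 1. So H_2 ≅ Z.

H_0 = Z,  H_1 = Z^2,  H_2 = Z.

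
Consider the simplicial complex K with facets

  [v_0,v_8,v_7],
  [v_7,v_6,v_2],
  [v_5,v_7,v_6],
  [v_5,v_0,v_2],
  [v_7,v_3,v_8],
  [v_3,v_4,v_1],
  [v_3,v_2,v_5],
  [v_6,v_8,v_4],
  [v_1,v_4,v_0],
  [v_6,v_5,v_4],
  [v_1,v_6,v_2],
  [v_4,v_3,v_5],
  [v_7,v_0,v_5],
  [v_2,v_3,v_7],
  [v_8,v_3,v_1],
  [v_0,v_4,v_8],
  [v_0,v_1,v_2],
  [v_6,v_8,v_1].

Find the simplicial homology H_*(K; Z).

H_0 = Z,  H_1 = Z × Z/2,  H_2 = 0.

Fix the vertex order v_0 < v_1 < v_2 < v_3 < v_4 < v_5 < v_6 < v_7 < v_8 and write every simplex with vertices in increasing order. Then dim K = 2 and the simplices of K are:

  0-simplices (9): [v_0], [v_1], [v_2], [v_3], [v_4], [v_5], [v_6], [v_7], [v_8]
  1-simplices (27): (27 of them)
  2-simplices (18): (18 of them)

so the chain groups are C_0 ≅ Z^9, C_1 ≅ Z^27, C_2 ≅ Z^18.

∂_1: C_1 → C_0 is given by ∂[p,q] = [q] − [p]. For instance
  ∂[v_2,v_6] = [v_6] − [v_2].
As a 9×27 matrix over Z this has rank 8, with invariant factors (1,1,1,1,1,1,1,1).

Boundary ∂_2: C_2 → C_1 acts by ∂[p,q,r] = [q,r] − [p,r] + [p,q]. For instance
  ∂[v_0,v_5,v_7] = [v_5,v_7] − [v_0,v_7] + [v_0,v_5],
  ∂[v_1,v_3,v_8] = [v_3,v_8] − [v_1,v_8] + [v_1,v_3].
This gives a 27×18 integer matrix of rank 18; reducing to Smith normal form yields diagonal entries (1,1,1,1,1,1,1,1,1,1,1,1,1,1,1,1,1,2).

Now H_k = ker ∂_k / im ∂_{k+1}, so:

  H_0: rank C_0 − rank ∂_1 = 9 − 8 = 1, and the invariant factors of ∂_1 are all 1, so H_0 = Z.
  H_1: rank ker ∂_1 − rank ∂_2 = (27 − 8) − 18 = 1, and ∂_2 has invariant factor 2 > 1, so H_1 = Z × Z/2.
  H_2: rank ker ∂_2 − rank ∂_3 = (18 − 18) − 0 = 0, and there is no ∂_3, so H_2 = 0.

As a check, the Euler characteristic is 9 − 27 + 18 = 0, which agrees with 1 − 1 + 0 = 0.
(K is a triangulation of the Klein bottle.)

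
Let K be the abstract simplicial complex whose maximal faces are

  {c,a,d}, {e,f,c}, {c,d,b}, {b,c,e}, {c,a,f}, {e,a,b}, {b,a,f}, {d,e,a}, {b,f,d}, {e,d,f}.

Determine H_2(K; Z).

Order the vertices as a < b < c < d < e < f. Listing each simplex with vertices in this order, K has dimension 2 with simplices:

  0-simplices (6): a, b, c, d, e, f
  1-simplices (15): ab, ac, ad, ae, af, bc, bd, be, bf, cd, ce, cf, de, df, ef
  2-simplices (10): abe, abf, acd, acf, ade, bcd, bce, bdf, cef, def

Hence C_0 ≅ Z^6, C_1 ≅ Z^15, C_2 ≅ Z^10.

Boundary ∂_1: C_1 → C_0 maps an edge to its endpoints' difference, ∂[p,q] = q − p. For instance
  ∂ab = b − a.
This gives a 6×15 integer matrix of rank 5; reducing to Smith normal form yields diagonal entries (1,1,1,1,1).

∂_2: C_2 → C_1 acts by ∂[p,q,r] = [q,r] − [p,r] + [p,q]. For instance
  ∂abe = be − ae + ab,
  ∂ade = de − ae + ad.
The 15×10 boundary matrix has rank 10 and Smith normal form diag(1,1,1,1,1,1,1,1,1,2).

From H_k ≅ ker(∂_k) / im(∂_{k+1}) we obtain:

  H_2: rank ker ∂_2 − rank ∂_3 = (10 − 10) − 0 = 0, and there is no ∂_3, so H_2 = 0.

(K is a triangulation of the real projective plane RP^2.)

H_2 ≅ 0.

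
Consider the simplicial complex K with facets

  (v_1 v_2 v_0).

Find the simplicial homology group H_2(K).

Take the total order v_0 < v_1 < v_2 on the vertex set. Then K (dimension 2) consists of the simplices:

  0-simplices (3): [v_0], [v_1], [v_2]
  1-simplices (3): [v_0,v_1], [v_0,v_2], [v_1,v_2]
  2-simplices (1): [v_0,v_1,v_2]

giving chain groups C_0 ≅ Z^3, C_1 ≅ Z^3, C_2 ≅ Z^1.

∂_1: C_1 → C_0 maps an edge to its endpoints' difference, ∂[p,q] = q − p.
The resulting 3×3 matrix has rank 2, and its Smith normal form has invariant factors (1,1).

The boundary map ∂_2: C_2 → C_1 maps a triangle to the signed sum of its edges. For instance
  ∂[v_0,v_1,v_2] = [v_1,v_2] − [v_0,v_2] + [v_0,v_1].
The 3×1 boundary matrix has rank 1 and Smith normal form diag(1).

Reading off H_k = ker ∂_k / im ∂_{k+1}:

  H_2: rank ker ∂_2 − rank ∂_3 = (1 − 1) − 0 = 0, and there is no ∂_3, so H_2 ≅ 0.

H_2 ≅ 0.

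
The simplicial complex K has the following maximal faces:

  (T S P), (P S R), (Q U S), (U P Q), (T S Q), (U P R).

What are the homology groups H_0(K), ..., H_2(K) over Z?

We work with the vertex ordering P < Q < R < S < T < U. The simplices of K, each written with vertices in increasing order, are:

  0-simplices (6): P, Q, R, S, T, U
  1-simplices (12): PQ, PR, PS, PT, PU, QS, QT, QU, RS, RU, ST, SU
  2-simplices (6): PQU, PRS, PRU, PST, QST, QSU

giving chain groups C_0 ≅ Z^6, C_1 ≅ Z^12, C_2 ≅ Z^6.

∂_1: C_1 → C_0 maps an edge to its endpoints' difference, ∂[p,q] = q − p. For instance
  ∂ST = T − S.
This gives a 6×12 integer matrix of rank 5; reducing to Smith normal form yields diagonal entries (1,1,1,1,1).

The boundary map ∂_2: C_2 → C_1 sends each 2-simplex [p,q,r] to [q,r] − [p,r] + [p,q]. For instance
  ∂QSU = SU − QU + QS,
  ∂PQU = QU − PU + PQ.
This gives a 12×6 integer matrix of rank 6; reducing to Smith normal form yields diagonal entries (1,1,1,1,1,1).

Computing H_k = (kernel of ∂_k) / (image of ∂_{k+1}):

  H_0: rank C_0 − rank ∂_1 = 6 − 5 = 1, and the invariant factors of ∂_1 are all 1, so H_0 ≅ Z.
  H_1: rank ker ∂_1 − rank ∂_2 = (12 − 5) − 6 = 1, and the invariant factors of ∂_2 are all 1, so H_1 ≅ Z.
  H_2: rank ker ∂_2 − rank ∂_3 = (6 − 6) − 0 = 0, and there is no ∂_3, so H_2 ≅ 0.

H_0 ≅ Z,  H_1 ≅ Z,  H_2 = 0.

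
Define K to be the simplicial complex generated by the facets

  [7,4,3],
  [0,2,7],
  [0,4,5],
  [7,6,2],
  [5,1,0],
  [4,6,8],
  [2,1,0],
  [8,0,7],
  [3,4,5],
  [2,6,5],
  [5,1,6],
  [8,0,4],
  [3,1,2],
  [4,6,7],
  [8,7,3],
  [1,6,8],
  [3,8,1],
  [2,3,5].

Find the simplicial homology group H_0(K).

Order the vertices as 0 < 1 < 2 < 3 < 4 < 5 < 6 < 7 < 8. Listing each simplex with vertices in this order, K has dimension 2 with simplices:

  0-simplices (9): [0], [1], [2], [3], [4], [5], [6], [7], [8]
  1-simplices (27): (27 of them)
  2-simplices (18): [0,1,2], [0,1,5], [0,2,7], [0,4,5], [0,4,8], [0,7,8], [1,2,3], [1,3,8], [1,5,6], [1,6,8], [2,3,5], [2,5,6], [2,6,7], [3,4,5], [3,4,7], [3,7,8], [4,6,7], [4,6,8]

so the chain groups are C_0 ≅ Z^9, C_1 ≅ Z^27, C_2 ≅ Z^18.

Boundary ∂_1: C_1 → C_0 is given by ∂[p,q] = [q] − [p]. For instance
  ∂[4,7] = [7] − [4].
The resulting 9×27 matrix has rank 8, and its Smith normal form has invariant factors (1,1,1,1,1,1,1,1).

∂_2: C_2 → C_1 sends each 2-simplex [p,q,r] to [q,r] − [p,r] + [p,q]. For instance
  ∂[1,3,8] = [3,8] − [1,8] + [1,3],
  ∂[0,2,7] = [2,7] − [0,7] + [0,2].
As a 27×18 matrix over Z this has rank 18, with invariant factors (1,1,1,1,1,1,1,1,1,1,1,1,1,1,1,1,1,2).

Now H_k = ker ∂_k / im ∂_{k+1}, so:

  H_0: rank C_0 − rank ∂_1 = 9 − 8 = 1, and the invariant factors of ∂_1 are all 1, so H_0 ≅ Z.

H_0 ≅ Z.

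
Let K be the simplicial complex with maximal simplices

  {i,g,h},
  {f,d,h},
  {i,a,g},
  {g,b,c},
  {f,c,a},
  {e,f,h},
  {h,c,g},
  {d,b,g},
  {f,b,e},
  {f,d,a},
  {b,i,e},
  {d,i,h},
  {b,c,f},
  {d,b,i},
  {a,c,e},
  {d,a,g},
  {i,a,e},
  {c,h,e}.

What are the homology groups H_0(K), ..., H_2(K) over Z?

Take the total order a < b < c < d < e < f < g < h < i on the vertex set. Then K (dimension 2) consists of the simplices:

  0-simplices (9): a, b, c, d, e, f, g, h, i
  1-simplices (27): ac, ad, ae, af, ag, ai, bc, bd, be, bf, bg, bi, ce, cf, cg, ch, df, dg, dh, di, ef, eh, ei, fh, gh, gi, hi
  2-simplices (18): ace, acf, adf, adg, aei, agi, bcf, bcg, bdg, bdi, bef, bei, ceh, cgh, dfh, dhi, efh, ghi

so the chain groups are C_0 ≅ Z^9, C_1 ≅ Z^27, C_2 ≅ Z^18.

The boundary map ∂_1: C_1 → C_0 is given by ∂[p,q] = [q] − [p]. For instance
  ∂ac = c − a.
The resulting 9×27 matrix has rank 8, and its Smith normal form has invariant factors (1,1,1,1,1,1,1,1).

Boundary ∂_2: C_2 → C_1 sends each 2-simplex [p,q,r] to [q,r] − [p,r] + [p,q]. For instance
  ∂bef = ef − bf + be,
  ∂bcg = cg − bg + bc.
As a 27×18 matrix over Z this has rank 18, with invariant factors (1,1,1,1,1,1,1,1,1,1,1,1,1,1,1,1,1,2).

Reading off H_k = ker ∂_k / im ∂_{k+1}:

  H_0: rank C_0 − rank ∂_1 = 9 − 8 = 1, and the invariant factors of ∂_1 are all 1, so H_0 = Z.
  H_1: rank ker ∂_1 − rank ∂_2 = (27 − 8) − 18 = 1, and ∂_2 has invariant factor 2 > 1, so H_1 = Z × Z/2.
  H_2: rank ker ∂_2 − rank ∂_3 = (18 − 18) − 0 = 0, and there is no ∂_3, so H_2 = 0.

H_0 ≅ Z,  H_1 ≅ Z × Z/2,  H_2 = 0.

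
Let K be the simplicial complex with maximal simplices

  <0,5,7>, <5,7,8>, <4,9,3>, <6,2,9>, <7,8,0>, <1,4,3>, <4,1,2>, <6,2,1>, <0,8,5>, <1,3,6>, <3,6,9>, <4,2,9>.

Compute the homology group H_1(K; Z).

K has 10 vertices, 18 edges, 12 triangles.
rank ∂_1 = 8, rank ∂_2 = 10 ⇒ b_1 = 18 − 8 − 10 = 0; all invariant factors of ∂_2 are 1 so no torsion. So H_1 ≅ 0.

H_1 ≅ 0.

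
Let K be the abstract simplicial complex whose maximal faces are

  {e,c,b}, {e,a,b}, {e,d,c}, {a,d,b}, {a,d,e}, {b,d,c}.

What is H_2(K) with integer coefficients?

H_2 = Z.

Order the vertices as a < b < c < d < e. Listing each simplex with vertices in this order, K has dimension 2 with simplices:

  0-simplices (5): a, b, c, d, e
  1-simplices (9): ab, ad, ae, bc, bd, be, cd, ce, de
  2-simplices (6): abd, abe, ade, bcd, bce, cde

Hence C_0 ≅ Z^5, C_1 ≅ Z^9, C_2 ≅ Z^6.

Boundary ∂_1: C_1 → C_0 is given by ∂[p,q] = [q] − [p]. For instance
  ∂bd = d − b.
The 5×9 boundary matrix has rank 4 and Smith normal form diag(1,1,1,1).

Boundary ∂_2: C_2 → C_1 maps a triangle to the signed sum of its edges. For instance
  ∂abe = be − ae + ab,
  ∂cde = de − ce + cd.
The 9×6 boundary matrix has rank 5 and Smith normal form diag(1,1,1,1,1).

Computing H_k = (kernel of ∂_k) / (image of ∂_{k+1}):

  H_2: rank ker ∂_2 − rank ∂_3 = (6 − 5) − 0 = 1, and there is no ∂_3, so H_2 = Z.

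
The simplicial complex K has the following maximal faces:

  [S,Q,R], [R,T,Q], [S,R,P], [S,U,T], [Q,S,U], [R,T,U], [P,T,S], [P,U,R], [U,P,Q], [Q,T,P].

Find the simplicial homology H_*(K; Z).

H_0 ≅ Z,  H_1 ≅ Z_2,  H_2 = 0.

We work with the vertex ordering P < Q < R < S < T < U. The simplices of K, each written with vertices in increasing order, are:

  0-simplices (6): P, Q, R, S, T, U
  1-simplices (15): PQ, PR, PS, PT, PU, QR, QS, QT, QU, RS, RT, RU, ST, SU, TU
  2-simplices (10): PQT, PQU, PRS, PRU, PST, QRS, QRT, QSU, RTU, STU

giving chain groups C_0 ≅ Z^6, C_1 ≅ Z^15, C_2 ≅ Z^10.

∂_1: C_1 → C_0 is given by ∂[p,q] = [q] − [p]. For instance
  ∂ST = T − S.
The 6×15 boundary matrix has rank 5 and Smith normal form diag(1,1,1,1,1).

Boundary ∂_2: C_2 → C_1 sends each 2-simplex [p,q,r] to [q,r] − [p,r] + [p,q]. For instance
  ∂STU = TU − SU + ST,
  ∂QRT = RT − QT + QR.
This gives a 15×10 integer matrix of rank 10; reducing to Smith normal form yields diagonal entries (1,1,1,1,1,1,1,1,1,2).

Now H_k = ker ∂_k / im ∂_{k+1}, so:

  H_0: rank C_0 − rank ∂_1 = 6 − 5 = 1, and the invariant factors of ∂_1 are all 1, so H_0 ≅ Z.
  H_1: rank ker ∂_1 − rank ∂_2 = (15 − 5) − 10 = 0, and ∂_2 has invariant factor 2 > 1, so H_1 ≅ Z_2.
  H_2: rank ker ∂_2 − rank ∂_3 = (10 − 10) − 0 = 0, and there is no ∂_3, so H_2 ≅ 0.

(K is a triangulation of the real projective plane RP^2.)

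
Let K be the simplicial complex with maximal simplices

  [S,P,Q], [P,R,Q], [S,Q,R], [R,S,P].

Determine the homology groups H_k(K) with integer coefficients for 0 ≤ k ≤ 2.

Order the vertices as P < Q < R < S. Listing each simplex with vertices in this order, K has dimension 2 with simplices:

  0-simplices (4): P, Q, R, S
  1-simplices (6): PQ, PR, PS, QR, QS, RS
  2-simplices (4): PQR, PQS, PRS, QRS

Hence C_0 ≅ Z^4, C_1 ≅ Z^6, C_2 ≅ Z^4.

Boundary ∂_1: C_1 → C_0 maps an edge to its endpoints' difference, ∂[p,q] = q − p. For instance
  ∂PR = R − P.
This gives a 4×6 integer matrix of rank 3; reducing to Smith normal form yields diagonal entries (1,1,1).

∂_2: C_2 → C_1 acts by ∂[p,q,r] = [q,r] − [p,r] + [p,q]. For instance
  ∂QRS = RS − QS + QR,
  ∂PQR = QR − PR + PQ.
The resulting 6×4 matrix has rank 3, and its Smith normal form has invariant factors (1,1,1).

Now H_k = ker ∂_k / im ∂_{k+1}, so:

  H_0: rank C_0 − rank ∂_1 = 4 − 3 = 1, and the invariant factors of ∂_1 are all 1, so H_0 = Z.
  H_1: rank ker ∂_1 − rank ∂_2 = (6 − 3) − 3 = 0, and the invariant factors of ∂_2 are all 1, so H_1 = 0.
  H_2: rank ker ∂_2 − rank ∂_3 = (4 − 3) − 0 = 1, and there is no ∂_3, so H_2 = Z.

(K is a triangulation of the 2-sphere S^2.)

H_0 ≅ Z,  H_1 = 0,  H_2 ≅ Z.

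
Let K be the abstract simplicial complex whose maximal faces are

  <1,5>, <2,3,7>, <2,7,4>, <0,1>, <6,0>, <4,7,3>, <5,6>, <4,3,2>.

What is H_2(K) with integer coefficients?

H_2 = Z.

Order the vertices as 0 < 1 < 2 < 3 < 4 < 5 < 6 < 7. Listing each simplex with vertices in this order, K has dimension 2 with simplices:

  0-simplices (8): [0], [1], [2], [3], [4], [5], [6], [7]
  1-simplices (10): [0,1], [0,6], [1,5], [2,3], [2,4], [2,7], [3,4], [3,7], [4,7], [5,6]
  2-simplices (4): [2,3,4], [2,3,7], [2,4,7], [3,4,7]

giving chain groups C_0 ≅ Z^8, C_1 ≅ Z^10, C_2 ≅ Z^4.

The boundary map ∂_1: C_1 → C_0 is given by ∂[p,q] = [q] − [p]. For instance
  ∂[2,3] = [3] − [2].
The 8×10 boundary matrix has rank 6 and Smith normal form diag(1,1,1,1,1,1).

The boundary map ∂_2: C_2 → C_1 maps a triangle to the signed sum of its edges. For instance
  ∂[2,4,7] = [4,7] − [2,7] + [2,4],
  ∂[2,3,4] = [3,4] − [2,4] + [2,3].
This gives a 10×4 integer matrix of rank 3; reducing to Smith normal form yields diagonal entries (1,1,1).

Computing H_k = (kernel of ∂_k) / (image of ∂_{k+1}):

  H_2: rank ker ∂_2 − rank ∂_3 = (4 − 3) − 0 = 1, and there is no ∂_3, so H_2 = Z.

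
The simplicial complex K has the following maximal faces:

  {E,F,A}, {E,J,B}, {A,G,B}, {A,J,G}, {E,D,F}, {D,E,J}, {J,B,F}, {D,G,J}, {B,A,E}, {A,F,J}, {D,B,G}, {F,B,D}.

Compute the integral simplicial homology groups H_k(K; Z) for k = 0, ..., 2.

Order the vertices as A < B < D < E < F < G < J. Listing each simplex with vertices in this order, K has dimension 2 with simplices:

  0-simplices (7): A, B, D, E, F, G, J
  1-simplices (18): AB, AE, AF, AG, AJ, BD, BE, BF, BG, BJ, DE, DF, DG, DJ, EF, EJ, FJ, GJ
  2-simplices (12): ABE, ABG, AEF, AFJ, AGJ, BDF, BDG, BEJ, BFJ, DEF, DEJ, DGJ

Hence C_0 ≅ Z^7, C_1 ≅ Z^18, C_2 ≅ Z^12.

The boundary map ∂_1: C_1 → C_0 is given by ∂[p,q] = [q] − [p].
This gives a 7×18 integer matrix of rank 6; reducing to Smith normal form yields diagonal entries (1,1,1,1,1,1).

Boundary ∂_2: C_2 → C_1 sends each 2-simplex [p,q,r] to [q,r] − [p,r] + [p,q]. For instance
  ∂BEJ = EJ − BJ + BE,
  ∂ABG = BG − AG + AB.
The resulting 18×12 matrix has rank 12, and its Smith normal form has invariant factors (1,1,1,1,1,1,1,1,1,1,1,2).

Reading off H_k = ker ∂_k / im ∂_{k+1}:

  H_0: rank C_0 − rank ∂_1 = 7 − 6 = 1, and the invariant factors of ∂_1 are all 1, so H_0 = Z.
  H_1: rank ker ∂_1 − rank ∂_2 = (18 − 6) − 12 = 0, and ∂_2 has invariant factor 2 > 1, so H_1 = Z/2.
  H_2: rank ker ∂_2 − rank ∂_3 = (12 − 12) − 0 = 0, and there is no ∂_3, so H_2 = 0.

As a check, the Euler characteristic is 7 − 18 + 12 = 1, which agrees with 1 − 0 + 0 = 1.

H_0 ≅ Z,  H_1 ≅ Z/2,  H_2 = 0.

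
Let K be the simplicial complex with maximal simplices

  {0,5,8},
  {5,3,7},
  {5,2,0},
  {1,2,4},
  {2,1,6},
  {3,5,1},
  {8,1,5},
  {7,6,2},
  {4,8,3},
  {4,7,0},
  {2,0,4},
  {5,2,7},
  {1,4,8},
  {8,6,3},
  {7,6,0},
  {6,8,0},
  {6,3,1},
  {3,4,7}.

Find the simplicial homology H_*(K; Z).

Order the vertices as 0 < 1 < 2 < 3 < 4 < 5 < 6 < 7 < 8. Listing each simplex with vertices in this order, K has dimension 2 with simplices:

  0-simplices (9): [0], [1], [2], [3], [4], [5], [6], [7], [8]
  1-simplices (27): (27 of them)
  2-simplices (18): [0,2,4], [0,2,5], [0,4,7], [0,5,8], [0,6,7], [0,6,8], [1,2,4], [1,2,6], [1,3,5], [1,3,6], [1,4,8], [1,5,8], [2,5,7], [2,6,7], [3,4,7], [3,4,8], [3,5,7], [3,6,8]

Hence C_0 ≅ Z^9, C_1 ≅ Z^27, C_2 ≅ Z^18.

Boundary ∂_1: C_1 → C_0 sends each edge [p,q] (with p < q) to q − p. For instance
  ∂[2,5] = [5] − [2].
The resulting 9×27 matrix has rank 8, and its Smith normal form has invariant factors (1,1,1,1,1,1,1,1).

The boundary map ∂_2: C_2 → C_1 maps a triangle to the signed sum of its edges. For instance
  ∂[3,4,8] = [4,8] − [3,8] + [3,4],
  ∂[3,4,7] = [4,7] − [3,7] + [3,4].
This gives a 27×18 integer matrix of rank 18; reducing to Smith normal form yields diagonal entries (1,1,1,1,1,1,1,1,1,1,1,1,1,1,1,1,1,2).

Computing H_k = (kernel of ∂_k) / (image of ∂_{k+1}):

  H_0: rank C_0 − rank ∂_1 = 9 − 8 = 1, and the invariant factors of ∂_1 are all 1, so H_0 ≅ Z.
  H_1: rank ker ∂_1 − rank ∂_2 = (27 − 8) − 18 = 1, and ∂_2 has invariant factor 2 > 1, so H_1 ≅ Z ⊕ Z/2Z.
  H_2: rank ker ∂_2 − rank ∂_3 = (18 − 18) − 0 = 0, and there is no ∂_3, so H_2 ≅ 0.

(K is a triangulation of the Klein bottle.)

H_0 = Z,  H_1 = Z ⊕ Z/2Z,  H_2 = 0.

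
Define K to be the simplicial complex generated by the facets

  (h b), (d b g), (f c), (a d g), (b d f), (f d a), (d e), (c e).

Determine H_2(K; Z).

H_2 = 0.

Order the vertices as a < b < c < d < e < f < g < h. Listing each simplex with vertices in this order, K has dimension 2 with simplices:

  0-simplices (8): a, b, c, d, e, f, g, h
  1-simplices (12): ad, af, ag, bd, bf, bg, bh, ce, cf, de, df, dg
  2-simplices (4): adf, adg, bdf, bdg

giving chain groups C_0 ≅ Z^8, C_1 ≅ Z^12, C_2 ≅ Z^4.

The boundary map ∂_1: C_1 → C_0 is given by ∂[p,q] = [q] − [p]. For instance
  ∂bf = f − b.
As a 8×12 matrix over Z this has rank 7, with invariant factors (1,1,1,1,1,1,1).

∂_2: C_2 → C_1 maps a triangle to the signed sum of its edges. For instance
  ∂adg = dg − ag + ad,
  ∂bdf = df − bf + bd.
The 12×4 boundary matrix has rank 4 and Smith normal form diag(1,1,1,1).

Now H_k = ker ∂_k / im ∂_{k+1}, so:

  H_2: rank ker ∂_2 − rank ∂_3 = (4 − 4) − 0 = 0, and there is no ∂_3, so H_2 ≅ 0.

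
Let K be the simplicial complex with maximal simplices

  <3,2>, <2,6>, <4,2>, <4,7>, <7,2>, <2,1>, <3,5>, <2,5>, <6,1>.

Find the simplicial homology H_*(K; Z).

Order the vertices as 1 < 2 < 3 < 4 < 5 < 6 < 7. Listing each simplex with vertices in this order, K has dimension 1 with simplices:

  0-simplices (7): [1], [2], [3], [4], [5], [6], [7]
  1-simplices (9): [1,2], [1,6], [2,3], [2,4], [2,5], [2,6], [2,7], [3,5], [4,7]

Hence C_0 ≅ Z^7, C_1 ≅ Z^9.

Boundary ∂_1: C_1 → C_0 is given by ∂[p,q] = [q] − [p].
This gives a 7×9 integer matrix of rank 6; reducing to Smith normal form yields diagonal entries (1,1,1,1,1,1).

From H_k ≅ ker(∂_k) / im(∂_{k+1}) we obtain:

  H_0: rank C_0 − rank ∂_1 = 7 − 6 = 1, and the invariant factors of ∂_1 are all 1, so H_0 ≅ Z.
  H_1: rank ker ∂_1 − rank ∂_2 = (9 − 6) − 0 = 3, and there is no ∂_2, so H_1 ≅ Z^3.

As a check, the Euler characteristic is 7 − 9 = -2, which agrees with 1 − 3 = -2.
(K is a triangulation of a wedge of 3 circles.)

H_0 ≅ Z,  H_1 ≅ Z^3.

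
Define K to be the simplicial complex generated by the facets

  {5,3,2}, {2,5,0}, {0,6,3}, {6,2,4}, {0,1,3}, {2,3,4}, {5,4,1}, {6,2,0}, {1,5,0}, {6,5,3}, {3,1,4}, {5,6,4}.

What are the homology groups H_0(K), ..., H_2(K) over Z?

Order the vertices as 0 < 1 < 2 < 3 < 4 < 5 < 6. Listing each simplex with vertices in this order, K has dimension 2 with simplices:

  0-simplices (7): [0], [1], [2], [3], [4], [5], [6]
  1-simplices (18): [0,1], [0,2], [0,3], [0,5], [0,6], [1,3], [1,4], [1,5], [2,3], [2,4], [2,5], [2,6], [3,4], [3,5], [3,6], [4,5], [4,6], [5,6]
  2-simplices (12): [0,1,3], [0,1,5], [0,2,5], [0,2,6], [0,3,6], [1,3,4], [1,4,5], [2,3,4], [2,3,5], [2,4,6], [3,5,6], [4,5,6]

so the chain groups are C_0 ≅ Z^7, C_1 ≅ Z^18, C_2 ≅ Z^12.

Boundary ∂_1: C_1 → C_0 sends each edge [p,q] (with p < q) to q − p.
This gives a 7×18 integer matrix of rank 6; reducing to Smith normal form yields diagonal entries (1,1,1,1,1,1).

The boundary map ∂_2: C_2 → C_1 acts by ∂[p,q,r] = [q,r] − [p,r] + [p,q]. For instance
  ∂[3,5,6] = [5,6] − [3,6] + [3,5],
  ∂[2,3,5] = [3,5] − [2,5] + [2,3].
The resulting 18×12 matrix has rank 12, and its Smith normal form has invariant factors (1,1,1,1,1,1,1,1,1,1,1,2).

Computing H_k = (kernel of ∂_k) / (image of ∂_{k+1}):

  H_0: rank C_0 − rank ∂_1 = 7 − 6 = 1, and the invariant factors of ∂_1 are all 1, so H_0 ≅ Z.
  H_1: rank ker ∂_1 − rank ∂_2 = (18 − 6) − 12 = 0, and ∂_2 has invariant factor 2 > 1, so H_1 ≅ Z_2.
  H_2: rank ker ∂_2 − rank ∂_3 = (12 − 12) − 0 = 0, and there is no ∂_3, so H_2 ≅ 0.

As a check, the Euler characteristic is 7 − 18 + 12 = 1, which agrees with 1 − 0 + 0 = 1.
(K is a triangulation of the real projective plane RP^2.)

H_0 ≅ Z,  H_1 ≅ Z_2,  H_2 = 0.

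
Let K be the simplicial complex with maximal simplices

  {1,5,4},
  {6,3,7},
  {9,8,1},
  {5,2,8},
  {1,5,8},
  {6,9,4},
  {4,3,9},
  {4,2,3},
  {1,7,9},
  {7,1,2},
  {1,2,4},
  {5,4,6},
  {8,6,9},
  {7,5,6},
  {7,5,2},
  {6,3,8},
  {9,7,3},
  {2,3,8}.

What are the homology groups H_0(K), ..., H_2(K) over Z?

H_0 = Z,  H_1 = Z ⊕ Z/2,  H_2 = 0.

Take the total order 1 < 2 < 3 < 4 < 5 < 6 < 7 < 8 < 9 on the vertex set. Then K (dimension 2) consists of the simplices:

  0-simplices (9): [1], [2], [3], [4], [5], [6], [7], [8], [9]
  1-simplices (27): (27 of them)
  2-simplices (18): [1,2,4], [1,2,7], [1,4,5], [1,5,8], [1,7,9], [1,8,9], [2,3,4], [2,3,8], [2,5,7], [2,5,8], [3,4,9], [3,6,7], [3,6,8], [3,7,9], [4,5,6], [4,6,9], [5,6,7], [6,8,9]

giving chain groups C_0 ≅ Z^9, C_1 ≅ Z^27, C_2 ≅ Z^18.

Boundary ∂_1: C_1 → C_0 maps an edge to its endpoints' difference, ∂[p,q] = q − p.
As a 9×27 matrix over Z this has rank 8, with invariant factors (1,1,1,1,1,1,1,1).

∂_2: C_2 → C_1 sends each 2-simplex [p,q,r] to [q,r] − [p,r] + [p,q]. For instance
  ∂[2,5,7] = [5,7] − [2,7] + [2,5],
  ∂[4,6,9] = [6,9] − [4,9] + [4,6].
The resulting 27×18 matrix has rank 18, and its Smith normal form has invariant factors (1,1,1,1,1,1,1,1,1,1,1,1,1,1,1,1,1,2).

From H_k ≅ ker(∂_k) / im(∂_{k+1}) we obtain:

  H_0: rank C_0 − rank ∂_1 = 9 − 8 = 1, and the invariant factors of ∂_1 are all 1, so H_0 = Z.
  H_1: rank ker ∂_1 − rank ∂_2 = (27 − 8) − 18 = 1, and ∂_2 has invariant factor 2 > 1, so H_1 = Z ⊕ Z/2.
  H_2: rank ker ∂_2 − rank ∂_3 = (18 − 18) − 0 = 0, and there is no ∂_3, so H_2 = 0.

(K is a triangulation of the Klein bottle.)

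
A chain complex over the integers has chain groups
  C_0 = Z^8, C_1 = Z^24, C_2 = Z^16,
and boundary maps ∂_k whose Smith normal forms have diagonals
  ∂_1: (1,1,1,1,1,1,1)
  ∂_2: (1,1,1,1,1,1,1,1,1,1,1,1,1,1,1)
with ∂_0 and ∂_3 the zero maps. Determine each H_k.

H_0 ≅ Z,  H_1 ≅ Z^2,  H_2 ≅ Z.

H_0: b_0 = 8 − 0 − 7 = 1; torsion from ∂_1 factors > 1: none. So H_0 ≅ Z.
H_1: b_1 = 24 − 7 − 15 = 2; torsion from ∂_2 factors > 1: none. So H_1 ≅ Z^2.
H_2: b_2 = 16 − 15 − 0 = 1; torsion from ∂_3 factors > 1: none. So H_2 ≅ Z.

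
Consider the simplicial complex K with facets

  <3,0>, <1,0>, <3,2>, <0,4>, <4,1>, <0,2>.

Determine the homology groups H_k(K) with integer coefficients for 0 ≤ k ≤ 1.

Fix the vertex order 0 < 1 < 2 < 3 < 4 and write every simplex with vertices in increasing order. Then dim K = 1 and the simplices of K are:

  0-simplices (5): [0], [1], [2], [3], [4]
  1-simplices (6): [0,1], [0,2], [0,3], [0,4], [1,4], [2,3]

giving chain groups C_0 ≅ Z^5, C_1 ≅ Z^6.

Boundary ∂_1: C_1 → C_0 sends each edge [p,q] (with p < q) to q − p. For instance
  ∂[2,3] = [3] − [2].
This gives a 5×6 integer matrix of rank 4; reducing to Smith normal form yields diagonal entries (1,1,1,1).

Reading off H_k = ker ∂_k / im ∂_{k+1}:

  H_0: rank C_0 − rank ∂_1 = 5 − 4 = 1, and the invariant factors of ∂_1 are all 1, so H_0 = Z.
  H_1: rank ker ∂_1 − rank ∂_2 = (6 − 4) − 0 = 2, and there is no ∂_2, so H_1 = Z^2.

As a check, the Euler characteristic is 5 − 6 = -1, which agrees with 1 − 2 = -1.

H_0 ≅ Z,  H_1 ≅ Z^2.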